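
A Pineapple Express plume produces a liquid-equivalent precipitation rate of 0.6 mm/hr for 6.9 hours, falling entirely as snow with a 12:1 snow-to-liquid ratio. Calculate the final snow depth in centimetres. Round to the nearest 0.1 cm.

Liquid-equivalent depth = 0.6 × 6.9 = 4.14 mm.
Snow depth = 4.14 mm × 12 = 49.68 mm = 5.0 cm.

snow depth ≈ 5.0 cm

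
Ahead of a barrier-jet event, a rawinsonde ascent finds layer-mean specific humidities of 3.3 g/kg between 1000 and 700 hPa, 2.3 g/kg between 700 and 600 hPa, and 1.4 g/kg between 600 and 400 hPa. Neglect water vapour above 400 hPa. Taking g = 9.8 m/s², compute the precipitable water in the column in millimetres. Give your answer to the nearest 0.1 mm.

Precipitable water is the column-integrated vapour mass per unit area: PW = (1/g) Σ q̄ Δp, with q in kg/kg and Δp in Pa (1 kg/m² of water = 1 mm).
Layer 1000–700 hPa: Δp = 300 hPa = 30000 Pa, q̄ = 0.0033 kg/kg → 0.0033 × 30000 / 9.8 = 10.10 mm
Layer 700–600 hPa: Δp = 100 hPa = 10000 Pa, q̄ = 0.0023 kg/kg → 0.0023 × 10000 / 9.8 = 2.35 mm
Layer 600–400 hPa: Δp = 200 hPa = 20000 Pa, q̄ = 0.0014 kg/kg → 0.0014 × 20000 / 9.8 = 2.86 mm
PW = 10.10 + 2.35 + 2.86 = 15.31 ≈ 15.3 mm.

PW ≈ 15.3 mm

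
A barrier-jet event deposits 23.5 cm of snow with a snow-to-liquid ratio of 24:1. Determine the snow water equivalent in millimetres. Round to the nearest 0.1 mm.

SWE ≈ 9.8 mm

SWE = snow depth / ratio = 23.5 cm / 24 = 0.979 cm = 9.8 mm.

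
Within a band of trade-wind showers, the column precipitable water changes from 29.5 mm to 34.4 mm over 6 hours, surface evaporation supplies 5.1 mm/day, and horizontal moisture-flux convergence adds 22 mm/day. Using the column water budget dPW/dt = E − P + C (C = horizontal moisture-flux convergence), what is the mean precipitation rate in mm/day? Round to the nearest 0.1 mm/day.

P ≈ 7.5 mm/day

dPW/dt = (34.4 − 29.5) mm / (6/24 day) = +19.600 mm/day.
P = E + C − dPW/dt = 5.1 + (22) − (+19.600) = 7.5 mm/day.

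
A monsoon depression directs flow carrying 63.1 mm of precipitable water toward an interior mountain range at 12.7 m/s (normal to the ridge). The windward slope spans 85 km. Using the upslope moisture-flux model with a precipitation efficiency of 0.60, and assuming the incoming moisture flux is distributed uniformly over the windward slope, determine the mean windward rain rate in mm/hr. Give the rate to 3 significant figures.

Incoming column moisture flux per unit ridge length: F = V × PW = 12.7 × 63.1 = 801.37 mm·m/s.
Spread over the 85 km slope with efficiency ε = 0.60: R = ε·F/W = 0.60 × 801.37 / 85000 m = 5.657e-03 mm/s.
R = 5.657e-03 × 3600 = 20.4 mm/hr.

R ≈ 20.4 mm/hr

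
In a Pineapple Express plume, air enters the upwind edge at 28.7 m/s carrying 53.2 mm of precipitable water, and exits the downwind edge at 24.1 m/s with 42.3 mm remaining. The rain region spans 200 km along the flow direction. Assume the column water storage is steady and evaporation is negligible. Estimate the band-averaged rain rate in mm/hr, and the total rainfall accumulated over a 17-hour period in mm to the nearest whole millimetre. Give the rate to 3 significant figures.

Column moisture flux per unit crosswind length is F = V × PW.
Inflow: F_in = 28.7 × 53.2 = 1526.84 mm·m/s
Outflow: F_out = 24.1 × 42.3 = 1019.43 mm·m/s
Steady-state rate R = (F_in − F_out)/L = (1526.84 − 1019.43) / 200000 m = 2.537e-03 mm/s.
R = 2.537e-03 × 3600 = 9.13 mm/hr.
Over 17 h: total = 9.13 × 17 = 155.21 ≈ 155 mm.

R ≈ 9.13 mm/hr; total ≈ 155 mm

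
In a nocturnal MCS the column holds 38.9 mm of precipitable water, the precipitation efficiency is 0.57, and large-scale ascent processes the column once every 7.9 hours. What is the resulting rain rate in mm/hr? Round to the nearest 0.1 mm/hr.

Each overturning extracts ε × PW = 0.57 × 38.9 = 22.173 mm.
Rate = ε·PW / τ = 22.173 / 7.9 h = 2.8 mm/hr.

R ≈ 2.8 mm/hr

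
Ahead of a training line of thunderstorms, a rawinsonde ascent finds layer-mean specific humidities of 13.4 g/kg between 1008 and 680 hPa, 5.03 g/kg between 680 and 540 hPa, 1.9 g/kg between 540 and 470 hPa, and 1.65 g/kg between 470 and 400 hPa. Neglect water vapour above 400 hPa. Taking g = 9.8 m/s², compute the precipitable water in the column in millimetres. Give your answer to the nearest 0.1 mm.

Precipitable water is the column-integrated vapour mass per unit area: PW = (1/g) Σ q̄ Δp, with q in kg/kg and Δp in Pa (1 kg/m² of water = 1 mm).
Layer 1008–680 hPa: Δp = 328 hPa = 32800 Pa, q̄ = 0.0134 kg/kg → 0.0134 × 32800 / 9.8 = 44.85 mm
Layer 680–540 hPa: Δp = 140 hPa = 14000 Pa, q̄ = 0.00503 kg/kg → 0.00503 × 14000 / 9.8 = 7.19 mm
Layer 540–470 hPa: Δp = 70 hPa = 7000 Pa, q̄ = 0.0019 kg/kg → 0.0019 × 7000 / 9.8 = 1.36 mm
Layer 470–400 hPa: Δp = 70 hPa = 7000 Pa, q̄ = 0.00165 kg/kg → 0.00165 × 7000 / 9.8 = 1.18 mm
PW = 44.85 + 7.19 + 1.36 + 1.18 = 54.58 ≈ 54.6 mm.

PW ≈ 54.6 mm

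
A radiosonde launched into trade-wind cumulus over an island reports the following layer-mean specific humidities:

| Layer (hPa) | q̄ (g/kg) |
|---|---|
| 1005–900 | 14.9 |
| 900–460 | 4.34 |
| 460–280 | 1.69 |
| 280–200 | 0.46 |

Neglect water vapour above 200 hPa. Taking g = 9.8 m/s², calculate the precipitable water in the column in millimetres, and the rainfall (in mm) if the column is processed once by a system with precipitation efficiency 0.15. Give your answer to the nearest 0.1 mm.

PW ≈ 38.9 mm; rainfall ≈ 5.8 mm

Precipitable water is the column-integrated vapour mass per unit area: PW = (1/g) Σ q̄ Δp, with q in kg/kg and Δp in Pa (1 kg/m² of water = 1 mm).
Layer 1005–900 hPa: Δp = 105 hPa = 10500 Pa, q̄ = 0.0149 kg/kg → 0.0149 × 10500 / 9.8 = 15.96 mm
Layer 900–460 hPa: Δp = 440 hPa = 44000 Pa, q̄ = 0.00434 kg/kg → 0.00434 × 44000 / 9.8 = 19.49 mm
Layer 460–280 hPa: Δp = 180 hPa = 18000 Pa, q̄ = 0.00169 kg/kg → 0.00169 × 18000 / 9.8 = 3.10 mm
Layer 280–200 hPa: Δp = 80 hPa = 8000 Pa, q̄ = 0.00046 kg/kg → 0.00046 × 8000 / 9.8 = 0.38 mm
PW = 15.96 + 19.49 + 3.10 + 0.38 = 38.93 ≈ 38.9 mm.
Rainfall = ε × PW = 0.15 × 38.9 = 5.8 mm.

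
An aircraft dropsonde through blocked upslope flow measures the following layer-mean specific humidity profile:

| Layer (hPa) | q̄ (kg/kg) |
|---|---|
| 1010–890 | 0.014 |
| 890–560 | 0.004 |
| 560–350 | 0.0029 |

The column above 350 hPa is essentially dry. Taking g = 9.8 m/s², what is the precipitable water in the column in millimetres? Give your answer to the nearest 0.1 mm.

Precipitable water is the column-integrated vapour mass per unit area: PW = (1/g) Σ q̄ Δp, with q in kg/kg and Δp in Pa (1 kg/m² of water = 1 mm).
Layer 1010–890 hPa: Δp = 120 hPa = 12000 Pa, q̄ = 0.014 kg/kg → 0.014 × 12000 / 9.8 = 17.14 mm
Layer 890–560 hPa: Δp = 330 hPa = 33000 Pa, q̄ = 0.004 kg/kg → 0.004 × 33000 / 9.8 = 13.47 mm
Layer 560–350 hPa: Δp = 210 hPa = 21000 Pa, q̄ = 0.0029 kg/kg → 0.0029 × 21000 / 9.8 = 6.21 mm
PW = 17.14 + 13.47 + 6.21 = 36.82 ≈ 36.8 mm.

PW ≈ 36.8 mm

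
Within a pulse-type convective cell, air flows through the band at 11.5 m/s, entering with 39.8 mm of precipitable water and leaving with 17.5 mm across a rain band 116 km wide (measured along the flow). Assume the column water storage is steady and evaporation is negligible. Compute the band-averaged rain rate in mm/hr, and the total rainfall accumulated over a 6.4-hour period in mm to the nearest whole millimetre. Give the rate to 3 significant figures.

R ≈ 7.96 mm/hr; total ≈ 51 mm

Column moisture flux per unit crosswind length is F = V × PW.
Inflow: F_in = 11.5 × 39.8 = 457.7 mm·m/s
Outflow: F_out = 11.5 × 17.5 = 201.25 mm·m/s
Steady-state rate R = (F_in − F_out)/L = (457.7 − 201.25) / 116000 m = 2.211e-03 mm/s.
R = 2.211e-03 × 3600 = 7.96 mm/hr.
Over 6.4 h: total = 7.96 × 6.4 = 50.944 ≈ 51 mm.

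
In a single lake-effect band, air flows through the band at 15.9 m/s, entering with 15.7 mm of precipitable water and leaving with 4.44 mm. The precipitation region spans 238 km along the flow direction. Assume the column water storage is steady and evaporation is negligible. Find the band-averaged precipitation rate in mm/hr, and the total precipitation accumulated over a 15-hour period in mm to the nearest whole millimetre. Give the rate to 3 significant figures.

R ≈ 2.71 mm/hr; total ≈ 41 mm

Column moisture flux per unit crosswind length is F = V × PW.
Inflow: F_in = 15.9 × 15.7 = 249.63 mm·m/s
Outflow: F_out = 15.9 × 4.44 = 70.596 mm·m/s
Steady-state rate R = (F_in − F_out)/L = (249.63 − 70.596) / 238000 m = 7.522e-04 mm/s.
R = 7.522e-04 × 3600 = 2.71 mm/hr.
Over 15 h: total = 2.71 × 15 = 40.65 ≈ 41 mm.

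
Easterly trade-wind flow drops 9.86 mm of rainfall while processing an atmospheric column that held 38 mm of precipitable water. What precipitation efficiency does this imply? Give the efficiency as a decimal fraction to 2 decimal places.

ε ≈ 0.26

ε = rainfall / PW = 9.86 / 38 = 0.26.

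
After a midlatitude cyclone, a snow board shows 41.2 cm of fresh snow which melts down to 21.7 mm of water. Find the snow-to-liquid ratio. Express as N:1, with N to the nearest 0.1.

Ratio = snow depth / SWE = 412 mm / 21.7 mm = 19.0, i.e. 19.0:1.

ratio ≈ 19.0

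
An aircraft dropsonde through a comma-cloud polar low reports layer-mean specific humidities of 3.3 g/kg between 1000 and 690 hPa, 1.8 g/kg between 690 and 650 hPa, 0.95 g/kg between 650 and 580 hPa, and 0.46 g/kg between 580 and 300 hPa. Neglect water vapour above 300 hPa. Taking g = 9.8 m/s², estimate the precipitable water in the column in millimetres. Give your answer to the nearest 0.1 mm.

PW ≈ 13.2 mm

Precipitable water is the column-integrated vapour mass per unit area: PW = (1/g) Σ q̄ Δp, with q in kg/kg and Δp in Pa (1 kg/m² of water = 1 mm).
Layer 1000–690 hPa: Δp = 310 hPa = 31000 Pa, q̄ = 0.0033 kg/kg → 0.0033 × 31000 / 9.8 = 10.44 mm
Layer 690–650 hPa: Δp = 40 hPa = 4000 Pa, q̄ = 0.0018 kg/kg → 0.0018 × 4000 / 9.8 = 0.73 mm
Layer 650–580 hPa: Δp = 70 hPa = 7000 Pa, q̄ = 0.00095 kg/kg → 0.00095 × 7000 / 9.8 = 0.68 mm
Layer 580–300 hPa: Δp = 280 hPa = 28000 Pa, q̄ = 0.00046 kg/kg → 0.00046 × 28000 / 9.8 = 1.31 mm
PW = 10.44 + 0.73 + 0.68 + 1.31 = 13.16 ≈ 13.2 mm.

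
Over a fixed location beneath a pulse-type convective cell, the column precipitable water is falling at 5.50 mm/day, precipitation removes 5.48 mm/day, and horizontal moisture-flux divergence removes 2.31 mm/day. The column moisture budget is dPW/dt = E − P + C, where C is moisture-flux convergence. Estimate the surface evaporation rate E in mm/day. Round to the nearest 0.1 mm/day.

E ≈ 2.3 mm/day

dPW/dt = -5.50 mm/day.
E = dPW/dt + P − C = (-5.50) + 5.48 − (-2.31) = 2.3 mm/day.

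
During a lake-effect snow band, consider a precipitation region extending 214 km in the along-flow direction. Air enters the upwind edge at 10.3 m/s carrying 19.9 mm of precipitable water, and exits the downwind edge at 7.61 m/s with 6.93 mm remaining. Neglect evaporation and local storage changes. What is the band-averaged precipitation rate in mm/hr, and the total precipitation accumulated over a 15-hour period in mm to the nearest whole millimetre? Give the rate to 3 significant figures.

Column moisture flux per unit crosswind length is F = V × PW.
Inflow: F_in = 10.3 × 19.9 = 204.97 mm·m/s
Outflow: F_out = 7.61 × 6.93 = 52.7373 mm·m/s
Steady-state rate R = (F_in − F_out)/L = (204.97 − 52.7373) / 214000 m = 7.114e-04 mm/s.
R = 7.114e-04 × 3600 = 2.56 mm/hr.
Over 15 h: total = 2.56 × 15 = 38.4 ≈ 38 mm.

R ≈ 2.56 mm/hr; total ≈ 38 mm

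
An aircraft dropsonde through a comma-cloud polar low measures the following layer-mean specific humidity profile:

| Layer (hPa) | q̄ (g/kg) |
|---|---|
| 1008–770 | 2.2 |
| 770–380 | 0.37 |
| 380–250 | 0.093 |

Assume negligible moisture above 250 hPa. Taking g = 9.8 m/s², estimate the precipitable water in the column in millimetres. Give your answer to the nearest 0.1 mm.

PW ≈ 6.9 mm

Precipitable water is the column-integrated vapour mass per unit area: PW = (1/g) Σ q̄ Δp, with q in kg/kg and Δp in Pa (1 kg/m² of water = 1 mm).
Layer 1008–770 hPa: Δp = 238 hPa = 23800 Pa, q̄ = 0.0022 kg/kg → 0.0022 × 23800 / 9.8 = 5.34 mm
Layer 770–380 hPa: Δp = 390 hPa = 39000 Pa, q̄ = 0.00037 kg/kg → 0.00037 × 39000 / 9.8 = 1.47 mm
Layer 380–250 hPa: Δp = 130 hPa = 13000 Pa, q̄ = 9.3e-05 kg/kg → 9.3e-05 × 13000 / 9.8 = 0.12 mm
PW = 5.34 + 1.47 + 0.12 = 6.93 ≈ 6.9 mm.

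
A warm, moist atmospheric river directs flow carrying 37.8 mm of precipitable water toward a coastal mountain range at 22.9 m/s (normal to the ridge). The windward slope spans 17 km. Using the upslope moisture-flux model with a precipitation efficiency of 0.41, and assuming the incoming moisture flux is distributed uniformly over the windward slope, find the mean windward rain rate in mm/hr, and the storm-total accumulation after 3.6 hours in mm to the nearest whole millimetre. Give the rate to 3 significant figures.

Incoming column moisture flux per unit ridge length: F = V × PW = 22.9 × 37.8 = 865.62 mm·m/s.
Spread over the 17 km slope with efficiency ε = 0.41: R = ε·F/W = 0.41 × 865.62 / 17000 m = 2.088e-02 mm/s.
R = 2.088e-02 × 3600 = 75.2 mm/hr.
Over 3.6 h: total = 75.2 × 3.6 = 270.72 ≈ 271 mm.

R ≈ 75.2 mm/hr; total ≈ 271 mm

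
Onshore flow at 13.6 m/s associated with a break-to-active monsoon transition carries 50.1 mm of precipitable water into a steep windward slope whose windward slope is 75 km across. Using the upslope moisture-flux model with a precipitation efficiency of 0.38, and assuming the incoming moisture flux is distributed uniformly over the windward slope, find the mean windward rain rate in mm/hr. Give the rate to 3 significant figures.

R ≈ 12.4 mm/hr

Incoming column moisture flux per unit ridge length: F = V × PW = 13.6 × 50.1 = 681.36 mm·m/s.
Spread over the 75 km slope with efficiency ε = 0.38: R = ε·F/W = 0.38 × 681.36 / 75000 m = 3.452e-03 mm/s.
R = 3.452e-03 × 3600 = 12.4 mm/hr.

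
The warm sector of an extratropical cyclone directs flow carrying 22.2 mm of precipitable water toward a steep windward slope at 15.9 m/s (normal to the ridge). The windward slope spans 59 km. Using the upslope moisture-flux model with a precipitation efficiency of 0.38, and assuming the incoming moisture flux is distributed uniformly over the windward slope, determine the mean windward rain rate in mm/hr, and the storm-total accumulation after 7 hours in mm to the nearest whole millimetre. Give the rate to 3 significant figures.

R ≈ 8.18 mm/hr; total ≈ 57 mm

Incoming column moisture flux per unit ridge length: F = V × PW = 15.9 × 22.2 = 352.98 mm·m/s.
Spread over the 59 km slope with efficiency ε = 0.38: R = ε·F/W = 0.38 × 352.98 / 59000 m = 2.273e-03 mm/s.
R = 2.273e-03 × 3600 = 8.18 mm/hr.
Over 7 h: total = 8.18 × 7 = 57.26 ≈ 57 mm.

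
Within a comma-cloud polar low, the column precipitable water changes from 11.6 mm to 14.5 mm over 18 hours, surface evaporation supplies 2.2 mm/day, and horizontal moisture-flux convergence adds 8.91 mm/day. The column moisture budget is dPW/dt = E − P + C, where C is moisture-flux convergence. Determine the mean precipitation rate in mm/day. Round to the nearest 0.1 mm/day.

dPW/dt = (14.5 − 11.6) mm / (18/24 day) = +3.867 mm/day.
P = E + C − dPW/dt = 2.2 + (8.91) − (+3.867) = 7.2 mm/day.

P ≈ 7.2 mm/day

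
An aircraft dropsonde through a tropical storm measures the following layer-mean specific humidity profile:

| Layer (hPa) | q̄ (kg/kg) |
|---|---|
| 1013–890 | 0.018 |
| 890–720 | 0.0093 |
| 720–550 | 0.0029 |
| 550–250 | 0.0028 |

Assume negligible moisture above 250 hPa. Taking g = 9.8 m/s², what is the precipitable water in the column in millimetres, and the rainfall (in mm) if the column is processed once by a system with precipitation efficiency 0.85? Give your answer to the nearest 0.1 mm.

PW ≈ 52.3 mm; rainfall ≈ 44.5 mm

Precipitable water is the column-integrated vapour mass per unit area: PW = (1/g) Σ q̄ Δp, with q in kg/kg and Δp in Pa (1 kg/m² of water = 1 mm).
Layer 1013–890 hPa: Δp = 123 hPa = 12300 Pa, q̄ = 0.018 kg/kg → 0.018 × 12300 / 9.8 = 22.59 mm
Layer 890–720 hPa: Δp = 170 hPa = 17000 Pa, q̄ = 0.0093 kg/kg → 0.0093 × 17000 / 9.8 = 16.13 mm
Layer 720–550 hPa: Δp = 170 hPa = 17000 Pa, q̄ = 0.0029 kg/kg → 0.0029 × 17000 / 9.8 = 5.03 mm
Layer 550–250 hPa: Δp = 300 hPa = 30000 Pa, q̄ = 0.0028 kg/kg → 0.0028 × 30000 / 9.8 = 8.57 mm
PW = 22.59 + 16.13 + 5.03 + 8.57 = 52.32 ≈ 52.3 mm.
Rainfall = ε × PW = 0.85 × 52.3 = 44.5 mm.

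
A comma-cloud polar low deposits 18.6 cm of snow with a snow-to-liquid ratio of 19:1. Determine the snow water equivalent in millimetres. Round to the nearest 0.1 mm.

SWE = snow depth / ratio = 18.6 cm / 19 = 0.979 cm = 9.8 mm.

SWE ≈ 9.8 mm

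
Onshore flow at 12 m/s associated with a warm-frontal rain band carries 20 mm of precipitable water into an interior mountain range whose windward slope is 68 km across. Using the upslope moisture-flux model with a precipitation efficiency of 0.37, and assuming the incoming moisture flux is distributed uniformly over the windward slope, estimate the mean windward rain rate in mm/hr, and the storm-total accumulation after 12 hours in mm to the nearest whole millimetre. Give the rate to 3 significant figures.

Incoming column moisture flux per unit ridge length: F = V × PW = 12 × 20 = 240 mm·m/s.
Spread over the 68 km slope with efficiency ε = 0.37: R = ε·F/W = 0.37 × 240 / 68000 m = 1.306e-03 mm/s.
R = 1.306e-03 × 3600 = 4.70 mm/hr.
Over 12 h: total = 4.70 × 12 = 56.4 ≈ 56 mm.

R ≈ 4.70 mm/hr; total ≈ 56 mm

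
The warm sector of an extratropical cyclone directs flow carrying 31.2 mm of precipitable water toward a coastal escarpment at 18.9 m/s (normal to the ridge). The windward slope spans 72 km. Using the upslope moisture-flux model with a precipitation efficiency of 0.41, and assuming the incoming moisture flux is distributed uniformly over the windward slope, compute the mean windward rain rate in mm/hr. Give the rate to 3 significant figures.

R ≈ 12.1 mm/hr

Incoming column moisture flux per unit ridge length: F = V × PW = 18.9 × 31.2 = 589.68 mm·m/s.
Spread over the 72 km slope with efficiency ε = 0.41: R = ε·F/W = 0.41 × 589.68 / 72000 m = 3.358e-03 mm/s.
R = 3.358e-03 × 3600 = 12.1 mm/hr.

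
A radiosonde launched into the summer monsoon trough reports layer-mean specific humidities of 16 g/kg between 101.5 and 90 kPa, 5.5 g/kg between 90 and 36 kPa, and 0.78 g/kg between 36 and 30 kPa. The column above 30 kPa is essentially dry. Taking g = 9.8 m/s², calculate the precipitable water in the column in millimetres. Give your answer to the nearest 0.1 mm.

PW ≈ 49.6 mm

Precipitable water is the column-integrated vapour mass per unit area: PW = (1/g) Σ q̄ Δp, with q in kg/kg and Δp in Pa (1 kg/m² of water = 1 mm).
Layer 101.5–90 kPa: Δp = 115 hPa = 11500 Pa, q̄ = 0.016 kg/kg → 0.016 × 11500 / 9.8 = 18.78 mm
Layer 90–36 kPa: Δp = 540 hPa = 54000 Pa, q̄ = 0.0055 kg/kg → 0.0055 × 54000 / 9.8 = 30.31 mm
Layer 36–30 kPa: Δp = 60 hPa = 6000 Pa, q̄ = 0.00078 kg/kg → 0.00078 × 6000 / 9.8 = 0.48 mm
PW = 18.78 + 30.31 + 0.48 = 49.57 ≈ 49.6 mm.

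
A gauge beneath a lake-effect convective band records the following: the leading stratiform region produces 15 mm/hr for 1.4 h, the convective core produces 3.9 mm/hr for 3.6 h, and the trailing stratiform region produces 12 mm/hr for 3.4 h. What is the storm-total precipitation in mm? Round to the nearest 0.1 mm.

Total = Σ Rᵢ Δtᵢ = 15 × 1.4 + 3.9 × 3.6 + 12 × 3.4
      = 21 + 14.04 + 40.8 = 75.8 mm.

total ≈ 75.8 mm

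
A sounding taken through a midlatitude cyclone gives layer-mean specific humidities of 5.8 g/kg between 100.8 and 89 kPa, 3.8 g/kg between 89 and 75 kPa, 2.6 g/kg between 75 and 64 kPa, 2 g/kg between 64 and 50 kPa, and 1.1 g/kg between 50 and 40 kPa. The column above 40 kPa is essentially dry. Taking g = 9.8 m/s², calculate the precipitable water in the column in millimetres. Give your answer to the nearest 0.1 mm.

PW ≈ 19.3 mm

Precipitable water is the column-integrated vapour mass per unit area: PW = (1/g) Σ q̄ Δp, with q in kg/kg and Δp in Pa (1 kg/m² of water = 1 mm).
Layer 100.8–89 kPa: Δp = 118 hPa = 11800 Pa, q̄ = 0.0058 kg/kg → 0.0058 × 11800 / 9.8 = 6.98 mm
Layer 89–75 kPa: Δp = 140 hPa = 14000 Pa, q̄ = 0.0038 kg/kg → 0.0038 × 14000 / 9.8 = 5.43 mm
Layer 75–64 kPa: Δp = 110 hPa = 11000 Pa, q̄ = 0.0026 kg/kg → 0.0026 × 11000 / 9.8 = 2.92 mm
Layer 64–50 kPa: Δp = 140 hPa = 14000 Pa, q̄ = 0.002 kg/kg → 0.002 × 14000 / 9.8 = 2.86 mm
Layer 50–40 kPa: Δp = 100 hPa = 10000 Pa, q̄ = 0.0011 kg/kg → 0.0011 × 10000 / 9.8 = 1.12 mm
PW = 6.98 + 5.43 + 2.92 + 2.86 + 1.12 = 19.31 ≈ 19.3 mm.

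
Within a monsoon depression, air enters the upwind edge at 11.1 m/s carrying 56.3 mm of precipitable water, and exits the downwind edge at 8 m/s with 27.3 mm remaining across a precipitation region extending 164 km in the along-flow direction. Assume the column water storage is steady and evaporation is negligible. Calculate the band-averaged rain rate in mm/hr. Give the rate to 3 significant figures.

R ≈ 8.92 mm/hr

Column moisture flux per unit crosswind length is F = V × PW.
Inflow: F_in = 11.1 × 56.3 = 624.93 mm·m/s
Outflow: F_out = 8 × 27.3 = 218.4 mm·m/s
Steady-state rate R = (F_in − F_out)/L = (624.93 − 218.4) / 164000 m = 2.479e-03 mm/s.
R = 2.479e-03 × 3600 = 8.92 mm/hr.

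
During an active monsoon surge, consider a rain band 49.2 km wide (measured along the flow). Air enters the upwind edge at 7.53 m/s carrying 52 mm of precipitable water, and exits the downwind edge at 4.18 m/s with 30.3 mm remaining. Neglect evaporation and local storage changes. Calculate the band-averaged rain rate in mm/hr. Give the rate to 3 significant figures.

Column moisture flux per unit crosswind length is F = V × PW.
Inflow: F_in = 7.53 × 52 = 391.56 mm·m/s
Outflow: F_out = 4.18 × 30.3 = 126.654 mm·m/s
Steady-state rate R = (F_in − F_out)/L = (391.56 − 126.654) / 49200 m = 5.384e-03 mm/s.
R = 5.384e-03 × 3600 = 19.4 mm/hr.

R ≈ 19.4 mm/hr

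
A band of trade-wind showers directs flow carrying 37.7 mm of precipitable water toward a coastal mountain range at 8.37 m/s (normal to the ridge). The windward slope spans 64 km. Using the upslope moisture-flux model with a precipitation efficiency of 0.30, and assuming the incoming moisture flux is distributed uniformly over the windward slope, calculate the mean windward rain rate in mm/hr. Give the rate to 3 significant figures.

Incoming column moisture flux per unit ridge length: F = V × PW = 8.37 × 37.7 = 315.549 mm·m/s.
Spread over the 64 km slope with efficiency ε = 0.30: R = ε·F/W = 0.30 × 315.549 / 64000 m = 1.479e-03 mm/s.
R = 1.479e-03 × 3600 = 5.32 mm/hr.

R ≈ 5.32 mm/hr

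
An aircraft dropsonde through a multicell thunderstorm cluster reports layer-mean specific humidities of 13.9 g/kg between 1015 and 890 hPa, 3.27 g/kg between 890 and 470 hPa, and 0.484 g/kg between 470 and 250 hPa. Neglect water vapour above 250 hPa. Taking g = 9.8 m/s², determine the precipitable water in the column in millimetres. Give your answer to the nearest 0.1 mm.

Precipitable water is the column-integrated vapour mass per unit area: PW = (1/g) Σ q̄ Δp, with q in kg/kg and Δp in Pa (1 kg/m² of water = 1 mm).
Layer 1015–890 hPa: Δp = 125 hPa = 12500 Pa, q̄ = 0.0139 kg/kg → 0.0139 × 12500 / 9.8 = 17.73 mm
Layer 890–470 hPa: Δp = 420 hPa = 42000 Pa, q̄ = 0.00327 kg/kg → 0.00327 × 42000 / 9.8 = 14.01 mm
Layer 470–250 hPa: Δp = 220 hPa = 22000 Pa, q̄ = 0.000484 kg/kg → 0.000484 × 22000 / 9.8 = 1.09 mm
PW = 17.73 + 14.01 + 1.09 = 32.83 ≈ 32.8 mm.

PW ≈ 32.8 mm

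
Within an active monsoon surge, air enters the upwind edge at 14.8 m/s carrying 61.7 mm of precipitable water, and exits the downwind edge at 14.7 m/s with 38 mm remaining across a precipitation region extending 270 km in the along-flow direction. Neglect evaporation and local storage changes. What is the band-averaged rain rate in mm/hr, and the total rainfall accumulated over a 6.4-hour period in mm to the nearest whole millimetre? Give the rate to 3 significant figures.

R ≈ 4.73 mm/hr; total ≈ 30 mm

Column moisture flux per unit crosswind length is F = V × PW.
Inflow: F_in = 14.8 × 61.7 = 913.16 mm·m/s
Outflow: F_out = 14.7 × 38 = 558.6 mm·m/s
Steady-state rate R = (F_in − F_out)/L = (913.16 − 558.6) / 270000 m = 1.313e-03 mm/s.
R = 1.313e-03 × 3600 = 4.73 mm/hr.
Over 6.4 h: total = 4.73 × 6.4 = 30.272 ≈ 30 mm.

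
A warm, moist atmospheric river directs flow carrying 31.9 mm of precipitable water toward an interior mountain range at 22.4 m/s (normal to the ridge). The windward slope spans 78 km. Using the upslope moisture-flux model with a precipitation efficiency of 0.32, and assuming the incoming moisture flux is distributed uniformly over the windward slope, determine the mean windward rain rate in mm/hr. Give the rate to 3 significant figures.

R ≈ 10.6 mm/hr

Incoming column moisture flux per unit ridge length: F = V × PW = 22.4 × 31.9 = 714.56 mm·m/s.
Spread over the 78 km slope with efficiency ε = 0.32: R = ε·F/W = 0.32 × 714.56 / 78000 m = 2.932e-03 mm/s.
R = 2.932e-03 × 3600 = 10.6 mm/hr.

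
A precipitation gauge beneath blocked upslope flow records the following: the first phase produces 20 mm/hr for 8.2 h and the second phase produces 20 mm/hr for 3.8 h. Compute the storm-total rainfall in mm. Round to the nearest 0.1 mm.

Total = Σ Rᵢ Δtᵢ = 20 × 8.2 + 20 × 3.8
      = 164 + 76 = 240.0 mm.

total ≈ 240.0 mm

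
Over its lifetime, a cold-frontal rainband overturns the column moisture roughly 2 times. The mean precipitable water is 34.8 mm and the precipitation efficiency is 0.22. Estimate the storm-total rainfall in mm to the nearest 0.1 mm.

rainfall ≈ 15.3 mm

Each cycle deposits ε × PW = 0.22 × 34.8 = 7.656 mm.
Over 2 cycles: 2 × 7.656 = 15.3 mm.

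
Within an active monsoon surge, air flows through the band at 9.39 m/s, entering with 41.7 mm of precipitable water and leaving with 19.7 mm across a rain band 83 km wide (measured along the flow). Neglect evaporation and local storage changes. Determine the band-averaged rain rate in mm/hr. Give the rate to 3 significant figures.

Column moisture flux per unit crosswind length is F = V × PW.
Inflow: F_in = 9.39 × 41.7 = 391.563 mm·m/s
Outflow: F_out = 9.39 × 19.7 = 184.983 mm·m/s
Steady-state rate R = (F_in − F_out)/L = (391.563 − 184.983) / 83000 m = 2.489e-03 mm/s.
R = 2.489e-03 × 3600 = 8.96 mm/hr.

R ≈ 8.96 mm/hr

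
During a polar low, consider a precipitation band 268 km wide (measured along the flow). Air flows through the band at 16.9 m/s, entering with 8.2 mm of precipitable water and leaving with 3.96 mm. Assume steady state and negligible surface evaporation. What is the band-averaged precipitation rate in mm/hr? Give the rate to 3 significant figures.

Column moisture flux per unit crosswind length is F = V × PW.
Inflow: F_in = 16.9 × 8.2 = 138.58 mm·m/s
Outflow: F_out = 16.9 × 3.96 = 66.924 mm·m/s
Steady-state rate R = (F_in − F_out)/L = (138.58 − 66.924) / 268000 m = 2.674e-04 mm/s.
R = 2.674e-04 × 3600 = 0.963 mm/hr.

R ≈ 0.963 mm/hr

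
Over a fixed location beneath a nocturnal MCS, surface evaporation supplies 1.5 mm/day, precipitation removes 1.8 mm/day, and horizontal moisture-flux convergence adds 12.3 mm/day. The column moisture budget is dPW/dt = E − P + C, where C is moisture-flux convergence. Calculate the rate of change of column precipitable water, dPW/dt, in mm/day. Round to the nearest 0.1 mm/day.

dPW/dt ≈ 12.0 mm/day

dPW/dt = E − P + C = 1.5 − 1.8 + (12.3) = 12.0 mm/day.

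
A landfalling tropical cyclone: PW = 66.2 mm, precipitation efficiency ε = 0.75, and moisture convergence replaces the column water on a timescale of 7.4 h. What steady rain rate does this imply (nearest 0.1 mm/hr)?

Each overturning extracts ε × PW = 0.75 × 66.2 = 49.65 mm.
Rate = ε·PW / τ = 49.65 / 7.4 h = 6.7 mm/hr.

R ≈ 6.7 mm/hr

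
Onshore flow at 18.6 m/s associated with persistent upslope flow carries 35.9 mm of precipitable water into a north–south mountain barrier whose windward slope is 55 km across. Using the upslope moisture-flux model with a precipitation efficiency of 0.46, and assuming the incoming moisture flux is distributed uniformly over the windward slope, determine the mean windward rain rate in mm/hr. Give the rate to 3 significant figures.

Incoming column moisture flux per unit ridge length: F = V × PW = 18.6 × 35.9 = 667.74 mm·m/s.
Spread over the 55 km slope with efficiency ε = 0.46: R = ε·F/W = 0.46 × 667.74 / 55000 m = 5.585e-03 mm/s.
R = 5.585e-03 × 3600 = 20.1 mm/hr.

R ≈ 20.1 mm/hr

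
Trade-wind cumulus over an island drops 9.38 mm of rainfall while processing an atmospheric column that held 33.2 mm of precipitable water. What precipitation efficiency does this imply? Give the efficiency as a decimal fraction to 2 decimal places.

ε = rainfall / PW = 9.38 / 33.2 = 0.28.

ε ≈ 0.28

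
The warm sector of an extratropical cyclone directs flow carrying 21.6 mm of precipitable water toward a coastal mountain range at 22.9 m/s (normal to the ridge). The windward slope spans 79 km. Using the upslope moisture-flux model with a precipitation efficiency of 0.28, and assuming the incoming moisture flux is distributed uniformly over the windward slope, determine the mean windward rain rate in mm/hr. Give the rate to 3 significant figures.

Incoming column moisture flux per unit ridge length: F = V × PW = 22.9 × 21.6 = 494.64 mm·m/s.
Spread over the 79 km slope with efficiency ε = 0.28: R = ε·F/W = 0.28 × 494.64 / 79000 m = 1.753e-03 mm/s.
R = 1.753e-03 × 3600 = 6.31 mm/hr.

R ≈ 6.31 mm/hr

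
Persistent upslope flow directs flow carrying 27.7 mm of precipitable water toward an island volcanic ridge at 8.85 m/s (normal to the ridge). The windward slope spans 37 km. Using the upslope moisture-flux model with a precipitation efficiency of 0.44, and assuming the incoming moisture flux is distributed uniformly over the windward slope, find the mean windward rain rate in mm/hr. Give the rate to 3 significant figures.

Incoming column moisture flux per unit ridge length: F = V × PW = 8.85 × 27.7 = 245.145 mm·m/s.
Spread over the 37 km slope with efficiency ε = 0.44: R = ε·F/W = 0.44 × 245.145 / 37000 m = 2.915e-03 mm/s.
R = 2.915e-03 × 3600 = 10.5 mm/hr.

R ≈ 10.5 mm/hr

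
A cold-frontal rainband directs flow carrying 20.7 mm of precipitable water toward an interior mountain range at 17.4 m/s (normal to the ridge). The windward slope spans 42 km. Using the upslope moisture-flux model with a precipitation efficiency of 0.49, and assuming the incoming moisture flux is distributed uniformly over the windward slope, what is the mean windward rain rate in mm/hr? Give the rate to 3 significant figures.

Incoming column moisture flux per unit ridge length: F = V × PW = 17.4 × 20.7 = 360.18 mm·m/s.
Spread over the 42 km slope with efficiency ε = 0.49: R = ε·F/W = 0.49 × 360.18 / 42000 m = 4.202e-03 mm/s.
R = 4.202e-03 × 3600 = 15.1 mm/hr.

R ≈ 15.1 mm/hr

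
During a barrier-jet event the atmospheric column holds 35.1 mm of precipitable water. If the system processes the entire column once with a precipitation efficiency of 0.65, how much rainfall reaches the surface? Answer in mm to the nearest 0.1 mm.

Rainfall = ε × PW = 0.65 × 35.1 = 22.8 mm.

rainfall ≈ 22.8 mm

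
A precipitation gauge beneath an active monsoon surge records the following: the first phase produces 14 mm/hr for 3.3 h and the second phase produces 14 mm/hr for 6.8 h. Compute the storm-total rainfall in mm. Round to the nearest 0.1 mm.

total ≈ 141.4 mm

Total = Σ Rᵢ Δtᵢ = 14 × 3.3 + 14 × 6.8
      = 46.2 + 95.2 = 141.4 mm.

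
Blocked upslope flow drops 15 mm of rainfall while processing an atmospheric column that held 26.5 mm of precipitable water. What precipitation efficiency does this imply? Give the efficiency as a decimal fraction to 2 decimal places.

ε ≈ 0.57

ε = rainfall / PW = 15 / 26.5 = 0.57.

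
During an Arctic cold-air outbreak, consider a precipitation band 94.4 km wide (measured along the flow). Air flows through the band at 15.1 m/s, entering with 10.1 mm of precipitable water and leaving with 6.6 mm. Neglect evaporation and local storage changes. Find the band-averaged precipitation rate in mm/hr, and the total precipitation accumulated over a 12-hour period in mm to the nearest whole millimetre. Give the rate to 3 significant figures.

R ≈ 2.02 mm/hr; total ≈ 24 mm

Column moisture flux per unit crosswind length is F = V × PW.
Inflow: F_in = 15.1 × 10.1 = 152.51 mm·m/s
Outflow: F_out = 15.1 × 6.6 = 99.66 mm·m/s
Steady-state rate R = (F_in − F_out)/L = (152.51 − 99.66) / 94400 m = 5.599e-04 mm/s.
R = 5.599e-04 × 3600 = 2.02 mm/hr.
Over 12 h: total = 2.02 × 12 = 24.24 ≈ 24 mm.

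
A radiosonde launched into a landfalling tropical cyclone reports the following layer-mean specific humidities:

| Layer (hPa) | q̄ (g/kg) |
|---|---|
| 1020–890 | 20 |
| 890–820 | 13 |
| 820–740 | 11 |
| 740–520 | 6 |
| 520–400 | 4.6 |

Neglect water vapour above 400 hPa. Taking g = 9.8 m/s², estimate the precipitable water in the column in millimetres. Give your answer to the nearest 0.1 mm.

Precipitable water is the column-integrated vapour mass per unit area: PW = (1/g) Σ q̄ Δp, with q in kg/kg and Δp in Pa (1 kg/m² of water = 1 mm).
Layer 1020–890 hPa: Δp = 130 hPa = 13000 Pa, q̄ = 0.02 kg/kg → 0.02 × 13000 / 9.8 = 26.53 mm
Layer 890–820 hPa: Δp = 70 hPa = 7000 Pa, q̄ = 0.013 kg/kg → 0.013 × 7000 / 9.8 = 9.29 mm
Layer 820–740 hPa: Δp = 80 hPa = 8000 Pa, q̄ = 0.011 kg/kg → 0.011 × 8000 / 9.8 = 8.98 mm
Layer 740–520 hPa: Δp = 220 hPa = 22000 Pa, q̄ = 0.006 kg/kg → 0.006 × 22000 / 9.8 = 13.47 mm
Layer 520–400 hPa: Δp = 120 hPa = 12000 Pa, q̄ = 0.0046 kg/kg → 0.0046 × 12000 / 9.8 = 5.63 mm
PW = 26.53 + 9.29 + 8.98 + 13.47 + 5.63 = 63.90 ≈ 63.9 mm.

PW ≈ 63.9 mm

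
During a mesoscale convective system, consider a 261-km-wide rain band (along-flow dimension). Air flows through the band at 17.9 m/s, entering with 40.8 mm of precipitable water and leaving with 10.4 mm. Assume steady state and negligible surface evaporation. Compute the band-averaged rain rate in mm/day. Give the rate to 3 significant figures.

Column moisture flux per unit crosswind length is F = V × PW.
Inflow: F_in = 17.9 × 40.8 = 730.32 mm·m/s
Outflow: F_out = 17.9 × 10.4 = 186.16 mm·m/s
Steady-state rate R = (F_in − F_out)/L = (730.32 − 186.16) / 261000 m = 2.085e-03 mm/s.
R = 2.085e-03 × 3600 × 24 = 180 mm/day.

R ≈ 180 mm/day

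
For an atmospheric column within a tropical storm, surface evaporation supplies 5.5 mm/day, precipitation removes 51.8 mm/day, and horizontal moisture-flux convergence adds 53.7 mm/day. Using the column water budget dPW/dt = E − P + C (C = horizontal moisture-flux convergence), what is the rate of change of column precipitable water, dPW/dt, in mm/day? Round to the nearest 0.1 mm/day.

dPW/dt ≈ 7.4 mm/day

dPW/dt = E − P + C = 5.5 − 51.8 + (53.7) = 7.4 mm/day.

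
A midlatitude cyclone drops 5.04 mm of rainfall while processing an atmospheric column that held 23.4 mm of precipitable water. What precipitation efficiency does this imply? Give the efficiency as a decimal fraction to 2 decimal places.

ε = rainfall / PW = 5.04 / 23.4 = 0.22.

ε ≈ 0.22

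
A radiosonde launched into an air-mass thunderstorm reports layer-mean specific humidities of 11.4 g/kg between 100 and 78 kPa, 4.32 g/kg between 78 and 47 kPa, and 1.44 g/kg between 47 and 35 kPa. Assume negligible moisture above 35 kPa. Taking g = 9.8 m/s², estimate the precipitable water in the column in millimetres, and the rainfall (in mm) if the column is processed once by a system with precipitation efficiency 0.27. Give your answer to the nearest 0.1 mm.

PW ≈ 41.0 mm; rainfall ≈ 11.1 mm

Precipitable water is the column-integrated vapour mass per unit area: PW = (1/g) Σ q̄ Δp, with q in kg/kg and Δp in Pa (1 kg/m² of water = 1 mm).
Layer 100–78 kPa: Δp = 220 hPa = 22000 Pa, q̄ = 0.0114 kg/kg → 0.0114 × 22000 / 9.8 = 25.59 mm
Layer 78–47 kPa: Δp = 310 hPa = 31000 Pa, q̄ = 0.00432 kg/kg → 0.00432 × 31000 / 9.8 = 13.67 mm
Layer 47–35 kPa: Δp = 120 hPa = 12000 Pa, q̄ = 0.00144 kg/kg → 0.00144 × 12000 / 9.8 = 1.76 mm
PW = 25.59 + 13.67 + 1.76 = 41.02 ≈ 41.0 mm.
Rainfall = ε × PW = 0.27 × 41.0 = 11.1 mm.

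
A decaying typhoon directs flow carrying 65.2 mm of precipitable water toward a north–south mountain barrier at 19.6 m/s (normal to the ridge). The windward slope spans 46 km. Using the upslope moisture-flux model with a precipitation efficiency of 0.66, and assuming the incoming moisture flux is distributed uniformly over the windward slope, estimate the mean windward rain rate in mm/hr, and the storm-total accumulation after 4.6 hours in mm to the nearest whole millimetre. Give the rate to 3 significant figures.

Incoming column moisture flux per unit ridge length: F = V × PW = 19.6 × 65.2 = 1277.92 mm·m/s.
Spread over the 46 km slope with efficiency ε = 0.66: R = ε·F/W = 0.66 × 1277.92 / 46000 m = 1.834e-02 mm/s.
R = 1.834e-02 × 3600 = 66.0 mm/hr.
Over 4.6 h: total = 66.0 × 4.6 = 303.6 ≈ 304 mm.

R ≈ 66.0 mm/hr; total ≈ 304 mm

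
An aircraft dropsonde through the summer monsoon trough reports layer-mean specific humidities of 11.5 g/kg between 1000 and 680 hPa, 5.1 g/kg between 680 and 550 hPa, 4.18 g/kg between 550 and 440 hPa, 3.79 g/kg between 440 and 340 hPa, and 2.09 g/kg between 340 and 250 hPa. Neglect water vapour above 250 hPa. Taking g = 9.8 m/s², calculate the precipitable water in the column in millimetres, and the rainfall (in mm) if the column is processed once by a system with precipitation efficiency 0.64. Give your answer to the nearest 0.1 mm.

Precipitable water is the column-integrated vapour mass per unit area: PW = (1/g) Σ q̄ Δp, with q in kg/kg and Δp in Pa (1 kg/m² of water = 1 mm).
Layer 1000–680 hPa: Δp = 320 hPa = 32000 Pa, q̄ = 0.0115 kg/kg → 0.0115 × 32000 / 9.8 = 37.55 mm
Layer 680–550 hPa: Δp = 130 hPa = 13000 Pa, q̄ = 0.0051 kg/kg → 0.0051 × 13000 / 9.8 = 6.77 mm
Layer 550–440 hPa: Δp = 110 hPa = 11000 Pa, q̄ = 0.00418 kg/kg → 0.00418 × 11000 / 9.8 = 4.69 mm
Layer 440–340 hPa: Δp = 100 hPa = 10000 Pa, q̄ = 0.00379 kg/kg → 0.00379 × 10000 / 9.8 = 3.87 mm
Layer 340–250 hPa: Δp = 90 hPa = 9000 Pa, q̄ = 0.00209 kg/kg → 0.00209 × 9000 / 9.8 = 1.92 mm
PW = 37.55 + 6.77 + 4.69 + 3.87 + 1.92 = 54.80 ≈ 54.8 mm.
Rainfall = ε × PW = 0.64 × 54.8 = 35.1 mm.

PW ≈ 54.8 mm; rainfall ≈ 35.1 mm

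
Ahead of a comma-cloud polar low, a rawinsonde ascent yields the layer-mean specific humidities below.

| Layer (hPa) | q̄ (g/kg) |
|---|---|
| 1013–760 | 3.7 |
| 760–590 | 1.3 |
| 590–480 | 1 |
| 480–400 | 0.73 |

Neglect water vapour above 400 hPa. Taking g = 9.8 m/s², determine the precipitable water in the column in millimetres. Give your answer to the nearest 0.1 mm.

PW ≈ 13.5 mm

Precipitable water is the column-integrated vapour mass per unit area: PW = (1/g) Σ q̄ Δp, with q in kg/kg and Δp in Pa (1 kg/m² of water = 1 mm).
Layer 1013–760 hPa: Δp = 253 hPa = 25300 Pa, q̄ = 0.0037 kg/kg → 0.0037 × 25300 / 9.8 = 9.55 mm
Layer 760–590 hPa: Δp = 170 hPa = 17000 Pa, q̄ = 0.0013 kg/kg → 0.0013 × 17000 / 9.8 = 2.26 mm
Layer 590–480 hPa: Δp = 110 hPa = 11000 Pa, q̄ = 0.001 kg/kg → 0.001 × 11000 / 9.8 = 1.12 mm
Layer 480–400 hPa: Δp = 80 hPa = 8000 Pa, q̄ = 0.00073 kg/kg → 0.00073 × 8000 / 9.8 = 0.60 mm
PW = 9.55 + 2.26 + 1.12 + 0.60 = 13.53 ≈ 13.5 mm.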